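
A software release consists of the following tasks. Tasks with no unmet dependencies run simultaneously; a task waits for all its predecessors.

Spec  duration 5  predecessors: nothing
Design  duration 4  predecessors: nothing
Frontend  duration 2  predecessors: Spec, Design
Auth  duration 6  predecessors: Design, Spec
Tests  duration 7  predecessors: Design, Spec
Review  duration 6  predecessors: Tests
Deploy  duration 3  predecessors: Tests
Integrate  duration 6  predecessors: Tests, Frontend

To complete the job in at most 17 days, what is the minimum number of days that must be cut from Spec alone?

Current finish: 18 days; target: 17.
Spec is on every critical path, so each day cut from Spec cuts the finish by one (this holds down to a finish of 17).
Need 18 − 17 = 1 day off Spec → Spec becomes 4 days, finish becomes 17.

1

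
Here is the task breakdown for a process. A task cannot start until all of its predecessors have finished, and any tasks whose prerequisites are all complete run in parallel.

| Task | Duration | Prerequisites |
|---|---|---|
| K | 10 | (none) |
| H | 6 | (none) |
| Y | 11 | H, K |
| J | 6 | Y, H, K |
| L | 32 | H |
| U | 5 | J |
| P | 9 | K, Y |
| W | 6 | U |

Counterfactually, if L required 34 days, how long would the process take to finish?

Critical path before the change: H→L = 6+32 = 38 giving 38 days.
L is on the critical path; changing it to 34 makes that path 40 days.
The critical path is still H→L; finish is now 40 days.

40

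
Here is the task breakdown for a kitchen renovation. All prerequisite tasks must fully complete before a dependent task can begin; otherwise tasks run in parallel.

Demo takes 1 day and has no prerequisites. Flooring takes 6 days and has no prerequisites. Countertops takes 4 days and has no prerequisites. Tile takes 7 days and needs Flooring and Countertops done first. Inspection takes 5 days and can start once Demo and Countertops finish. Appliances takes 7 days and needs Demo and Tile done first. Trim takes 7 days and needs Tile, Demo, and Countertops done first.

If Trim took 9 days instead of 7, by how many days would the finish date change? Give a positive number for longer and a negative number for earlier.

2

Critical path before the change: Flooring→Tile→Trim = 6+7+7 = 20 giving 20 days.
Trim is on the critical path; changing it to 9 makes that path 22 days.
The critical path is still Flooring→Tile→Trim; finish is now 22 days.
Change in finish: 22 − 20 = +2 days.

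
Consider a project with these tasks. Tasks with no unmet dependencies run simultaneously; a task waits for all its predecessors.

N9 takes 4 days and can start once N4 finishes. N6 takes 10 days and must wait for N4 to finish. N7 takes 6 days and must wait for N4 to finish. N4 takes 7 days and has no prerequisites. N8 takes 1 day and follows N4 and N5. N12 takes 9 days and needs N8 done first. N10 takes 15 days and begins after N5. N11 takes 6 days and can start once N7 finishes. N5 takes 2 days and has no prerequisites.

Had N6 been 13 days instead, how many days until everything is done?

20

The binding path is N4→N7→N11 = 7+6+6 = 19; finish at 19 days.
N6 has 2 days of float (longest path through it is 17).
The binding chain switches to N4→N6 = 7+13 = 20; finish 20 days.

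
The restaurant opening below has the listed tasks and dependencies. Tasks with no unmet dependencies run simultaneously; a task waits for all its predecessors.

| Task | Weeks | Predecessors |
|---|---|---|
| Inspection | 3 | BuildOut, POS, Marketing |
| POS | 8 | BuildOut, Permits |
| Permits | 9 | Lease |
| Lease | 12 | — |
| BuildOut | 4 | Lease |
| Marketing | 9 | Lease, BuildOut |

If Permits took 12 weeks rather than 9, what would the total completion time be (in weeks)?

As given, the longest chain is Lease→Permits→POS→Inspection = 12+9+8+3 = 32, so the finish is 32 weeks.
Since Permits is critical, the +3 change carries straight to that chain (now 35 weeks).
The critical path is still Lease→Permits→POS→Inspection; finish is now 35 weeks.

35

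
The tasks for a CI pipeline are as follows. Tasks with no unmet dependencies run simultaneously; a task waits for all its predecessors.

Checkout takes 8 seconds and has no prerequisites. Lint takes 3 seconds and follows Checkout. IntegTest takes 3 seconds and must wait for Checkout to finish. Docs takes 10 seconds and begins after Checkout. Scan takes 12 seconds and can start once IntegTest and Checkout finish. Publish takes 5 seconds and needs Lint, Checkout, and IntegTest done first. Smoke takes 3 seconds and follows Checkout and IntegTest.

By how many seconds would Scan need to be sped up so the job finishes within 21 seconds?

Current finish: 23 seconds; target: 21.
Scan is on every critical path, so each second cut from Scan cuts the finish by one (this holds down to a finish of 18).
Need 23 − 21 = 2 seconds off Scan → Scan becomes 10 seconds, finish becomes 21.

2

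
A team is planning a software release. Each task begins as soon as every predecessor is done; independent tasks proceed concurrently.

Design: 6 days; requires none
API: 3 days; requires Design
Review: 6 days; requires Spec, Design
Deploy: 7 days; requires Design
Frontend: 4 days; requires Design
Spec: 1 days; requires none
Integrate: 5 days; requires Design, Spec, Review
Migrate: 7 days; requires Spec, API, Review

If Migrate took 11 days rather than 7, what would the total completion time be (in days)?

23

Critical path before the change: Design→Review→Migrate = 6+6+7 = 19 giving 19 days.
Migrate is on the critical path; changing it to 11 makes that path 23 days.
That remains the longest chain; total 23 days.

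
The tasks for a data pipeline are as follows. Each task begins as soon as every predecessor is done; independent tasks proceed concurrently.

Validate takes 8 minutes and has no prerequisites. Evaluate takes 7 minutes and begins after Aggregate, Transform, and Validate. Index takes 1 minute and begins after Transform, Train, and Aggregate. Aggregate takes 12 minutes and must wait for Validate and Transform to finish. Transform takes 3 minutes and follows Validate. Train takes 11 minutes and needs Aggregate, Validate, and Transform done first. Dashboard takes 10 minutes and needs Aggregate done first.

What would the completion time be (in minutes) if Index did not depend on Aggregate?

Before: longest chain Validate→Transform→Aggregate→Train→Index = 8+3+12+11+1 = 35, finish 35.
Dropping Aggregate→Index doesn't change Index's earliest start (34); another predecessor still binds.
New critical path: Validate→Transform→Aggregate→Train→Index = 8+3+12+11+1 = 35 ⇒ 35 minutes.

35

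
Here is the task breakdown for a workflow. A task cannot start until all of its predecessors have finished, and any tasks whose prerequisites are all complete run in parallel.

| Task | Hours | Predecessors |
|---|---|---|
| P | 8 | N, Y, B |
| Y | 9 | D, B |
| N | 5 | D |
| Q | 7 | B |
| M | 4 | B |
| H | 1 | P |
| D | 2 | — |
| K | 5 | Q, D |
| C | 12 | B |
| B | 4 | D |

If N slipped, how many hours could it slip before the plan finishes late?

The longest chain is D→B→Y→P→H = 2+4+9+8+1 = 24; overall finish 24 hours.
N finishes as early as 7 and must finish by 15.
Slack of N = 10 − 2 = 8 hours.

8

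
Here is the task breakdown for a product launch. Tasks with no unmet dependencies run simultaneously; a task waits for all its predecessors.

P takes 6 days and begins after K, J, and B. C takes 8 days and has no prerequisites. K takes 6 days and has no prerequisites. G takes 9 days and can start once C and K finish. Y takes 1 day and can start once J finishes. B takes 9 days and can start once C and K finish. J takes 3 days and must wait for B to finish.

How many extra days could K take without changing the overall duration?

The longest chain is C→B→J→P = 8+9+3+6 = 26; overall finish 26 days.
Longest path through K: 24 days (earliest finish 6, latest finish 8).
Slack of K = 2 − 0 = 2 days.

2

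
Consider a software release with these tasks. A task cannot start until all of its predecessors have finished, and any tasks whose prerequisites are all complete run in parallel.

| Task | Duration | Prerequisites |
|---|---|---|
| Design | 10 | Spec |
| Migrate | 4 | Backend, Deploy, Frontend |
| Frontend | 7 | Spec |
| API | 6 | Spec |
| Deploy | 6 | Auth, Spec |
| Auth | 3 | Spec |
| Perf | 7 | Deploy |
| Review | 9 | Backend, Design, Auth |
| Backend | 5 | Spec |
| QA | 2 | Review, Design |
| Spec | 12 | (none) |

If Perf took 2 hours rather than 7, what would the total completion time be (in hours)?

33

Baseline: Spec→Design→Review→QA = 12+10+9+2 = 33 → 33 hours.
Perf is off the critical path — its longest chain is 28 hours, giving 5 of slack.
That remains the longest chain; total 33 hours.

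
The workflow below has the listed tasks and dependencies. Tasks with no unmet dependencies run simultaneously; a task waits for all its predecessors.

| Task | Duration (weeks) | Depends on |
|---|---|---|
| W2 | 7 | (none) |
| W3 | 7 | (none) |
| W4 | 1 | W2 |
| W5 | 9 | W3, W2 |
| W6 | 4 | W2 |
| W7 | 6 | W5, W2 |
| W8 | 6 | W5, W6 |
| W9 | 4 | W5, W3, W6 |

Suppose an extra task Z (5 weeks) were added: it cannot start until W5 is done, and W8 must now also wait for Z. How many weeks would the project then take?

27

Originally the project takes 22 weeks.
With Z inserted, W8 now waits for max(W5, W6, Z).
New critical path: W2→W5→Z→W8 = 7+9+5+6 = 27 ⇒ 27 weeks.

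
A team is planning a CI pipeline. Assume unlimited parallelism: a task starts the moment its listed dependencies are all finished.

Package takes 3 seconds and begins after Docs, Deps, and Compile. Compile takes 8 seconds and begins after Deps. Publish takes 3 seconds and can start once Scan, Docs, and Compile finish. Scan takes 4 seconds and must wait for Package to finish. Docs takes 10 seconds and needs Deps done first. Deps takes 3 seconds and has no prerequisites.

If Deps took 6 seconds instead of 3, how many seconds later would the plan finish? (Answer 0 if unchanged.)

3

As given, the longest chain is Deps→Docs→Package→Scan→Publish = 3+10+3+4+3 = 23, so the finish is 23 seconds.
Deps lies on that path, so at 6 seconds the path becomes 26 seconds.
No other chain overtakes it, so the finish is 26 seconds.
Change in finish: 26 − 23 = +3 seconds.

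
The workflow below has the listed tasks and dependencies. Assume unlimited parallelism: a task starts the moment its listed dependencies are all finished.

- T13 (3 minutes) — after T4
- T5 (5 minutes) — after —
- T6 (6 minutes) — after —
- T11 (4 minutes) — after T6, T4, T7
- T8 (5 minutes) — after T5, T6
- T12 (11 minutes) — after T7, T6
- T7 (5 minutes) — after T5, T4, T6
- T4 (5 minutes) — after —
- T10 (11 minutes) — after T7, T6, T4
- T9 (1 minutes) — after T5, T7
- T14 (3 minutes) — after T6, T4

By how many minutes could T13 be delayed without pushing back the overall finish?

14

T6→T7→T10 = 6+5+11 = 22 sets the makespan at 22 minutes.
Longest path through T13: 8 minutes (earliest finish 8, latest finish 22).
Slack of T13 = 19 − 5 = 14 minutes.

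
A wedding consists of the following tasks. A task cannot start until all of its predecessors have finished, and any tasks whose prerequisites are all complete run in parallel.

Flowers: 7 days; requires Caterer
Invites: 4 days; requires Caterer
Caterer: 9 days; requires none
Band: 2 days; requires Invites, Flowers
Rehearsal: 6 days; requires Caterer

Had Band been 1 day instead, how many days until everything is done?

Actual critical path: Caterer→Flowers→Band = 9+7+2 = 18 ⇒ 18 days.
Since Band is critical, the -1 change carries straight to that chain (now 17 days).
The critical path is still Caterer→Flowers→Band; finish is now 17 days.

17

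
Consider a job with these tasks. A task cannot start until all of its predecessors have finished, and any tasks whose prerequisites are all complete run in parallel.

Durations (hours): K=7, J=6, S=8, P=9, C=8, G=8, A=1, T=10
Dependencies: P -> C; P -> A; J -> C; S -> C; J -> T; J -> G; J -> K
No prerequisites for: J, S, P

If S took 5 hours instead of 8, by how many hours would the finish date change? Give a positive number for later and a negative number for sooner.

0

As given, the longest chain is P→C = 9+8 = 17, so the finish is 17 hours.
The longest path through S is only 16 hours, so S has float 1.
That remains the longest chain; total 17 hours.
Change in finish: 17 − 17 = +0 hours.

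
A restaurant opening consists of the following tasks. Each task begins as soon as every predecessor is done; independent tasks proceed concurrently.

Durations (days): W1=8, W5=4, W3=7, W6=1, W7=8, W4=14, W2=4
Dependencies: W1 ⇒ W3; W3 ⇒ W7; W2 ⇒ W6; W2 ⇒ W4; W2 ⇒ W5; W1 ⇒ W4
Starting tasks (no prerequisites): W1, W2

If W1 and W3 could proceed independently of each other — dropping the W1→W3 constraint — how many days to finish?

Original critical path: W1→W3→W7 = 8+7+8 = 23 ⇒ 23 days.
Without W1→W3, W3's earliest start moves from 8 to 0.
The longest chain is now W1→W4 = 8+14 = 22, so the plan takes 22 days.

22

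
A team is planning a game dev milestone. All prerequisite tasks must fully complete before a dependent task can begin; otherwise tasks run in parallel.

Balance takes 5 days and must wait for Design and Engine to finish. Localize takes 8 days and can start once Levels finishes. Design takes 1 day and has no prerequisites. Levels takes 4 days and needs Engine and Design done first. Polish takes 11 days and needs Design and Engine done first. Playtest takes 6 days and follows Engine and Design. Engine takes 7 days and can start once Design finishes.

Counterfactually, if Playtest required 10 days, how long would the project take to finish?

20

As given, the longest chain is Design→Engine→Levels→Localize = 1+7+4+8 = 20, so the finish is 20 days.
Playtest is off the critical path — its longest chain is 14 days, giving 6 of slack.
That remains the longest chain; total 20 days.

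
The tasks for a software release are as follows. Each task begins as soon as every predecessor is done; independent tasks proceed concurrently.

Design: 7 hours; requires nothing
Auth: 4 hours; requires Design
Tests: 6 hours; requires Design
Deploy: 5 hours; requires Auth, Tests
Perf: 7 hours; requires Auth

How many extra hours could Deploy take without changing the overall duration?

The longest chain is Design→Auth→Perf = 7+4+7 = 18; overall finish 18 hours.
Longest path through Deploy: 18 hours (earliest finish 18, latest finish 18).
Float = 18 − 18 = 0.

0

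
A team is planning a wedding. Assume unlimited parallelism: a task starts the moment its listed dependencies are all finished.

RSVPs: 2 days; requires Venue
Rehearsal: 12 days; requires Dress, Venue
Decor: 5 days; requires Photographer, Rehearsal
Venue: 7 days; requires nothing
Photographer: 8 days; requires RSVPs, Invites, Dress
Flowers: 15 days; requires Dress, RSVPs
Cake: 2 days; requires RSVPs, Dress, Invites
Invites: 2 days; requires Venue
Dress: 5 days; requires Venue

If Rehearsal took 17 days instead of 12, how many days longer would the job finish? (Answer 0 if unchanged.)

5

Actual critical path: Venue→Dress→Rehearsal→Decor = 7+5+12+5 = 29 ⇒ 29 days.
Since Rehearsal is critical, the +5 change carries straight to that chain (now 34 days).
No other chain overtakes it, so the finish is 34 days.
Change in finish: 34 − 29 = +5 days.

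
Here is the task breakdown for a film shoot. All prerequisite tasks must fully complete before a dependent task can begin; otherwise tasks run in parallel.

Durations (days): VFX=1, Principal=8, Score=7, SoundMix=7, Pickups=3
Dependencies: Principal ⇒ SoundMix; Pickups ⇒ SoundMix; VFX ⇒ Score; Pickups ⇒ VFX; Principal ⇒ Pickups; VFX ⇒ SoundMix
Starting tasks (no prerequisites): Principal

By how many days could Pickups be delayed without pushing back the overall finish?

The longest chain is Principal→Pickups→VFX→Score = 8+3+1+7 = 19; overall finish 19 days.
Pickups finishes as early as 11 and must finish by 11.
Slack of Pickups = 8 − 8 = 0 days.

0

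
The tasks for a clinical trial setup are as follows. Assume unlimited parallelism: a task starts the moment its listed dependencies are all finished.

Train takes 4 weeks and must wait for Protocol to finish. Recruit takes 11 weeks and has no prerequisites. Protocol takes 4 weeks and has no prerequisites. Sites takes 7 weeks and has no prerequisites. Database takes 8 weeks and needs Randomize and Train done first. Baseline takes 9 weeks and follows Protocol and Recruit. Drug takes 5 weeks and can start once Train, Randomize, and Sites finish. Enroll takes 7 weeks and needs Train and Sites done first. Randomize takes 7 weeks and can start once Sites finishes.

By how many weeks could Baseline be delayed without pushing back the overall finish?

Critical path: Sites→Randomize→Database = 7+7+8 = 22, so the finish is 22 weeks.
The longest chain containing Baseline totals 20 weeks.
So Baseline can slip 22 − 20 = 2 weeks.

2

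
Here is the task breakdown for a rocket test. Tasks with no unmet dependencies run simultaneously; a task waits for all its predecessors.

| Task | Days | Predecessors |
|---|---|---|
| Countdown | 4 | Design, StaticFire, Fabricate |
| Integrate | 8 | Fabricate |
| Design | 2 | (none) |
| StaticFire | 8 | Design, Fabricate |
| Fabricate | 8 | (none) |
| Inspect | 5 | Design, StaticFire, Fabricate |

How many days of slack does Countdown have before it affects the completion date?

1

The longest chain is Fabricate→StaticFire→Inspect = 8+8+5 = 21; overall finish 21 days.
The longest chain containing Countdown totals 20 days.
So Countdown can slip 21 − 20 = 1 day.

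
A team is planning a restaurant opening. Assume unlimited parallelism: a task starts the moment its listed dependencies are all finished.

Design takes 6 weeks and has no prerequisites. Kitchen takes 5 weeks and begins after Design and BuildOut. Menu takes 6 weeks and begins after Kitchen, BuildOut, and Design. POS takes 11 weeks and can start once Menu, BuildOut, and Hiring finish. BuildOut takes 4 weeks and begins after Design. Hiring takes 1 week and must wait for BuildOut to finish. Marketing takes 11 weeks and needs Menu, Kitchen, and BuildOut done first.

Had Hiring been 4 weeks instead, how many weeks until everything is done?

Baseline: Design→BuildOut→Kitchen→Menu→POS = 6+4+5+6+11 = 32 → 32 weeks.
Hiring has 10 weeks of float (longest path through it is 22).
No other chain overtakes it, so the finish is 32 weeks.

32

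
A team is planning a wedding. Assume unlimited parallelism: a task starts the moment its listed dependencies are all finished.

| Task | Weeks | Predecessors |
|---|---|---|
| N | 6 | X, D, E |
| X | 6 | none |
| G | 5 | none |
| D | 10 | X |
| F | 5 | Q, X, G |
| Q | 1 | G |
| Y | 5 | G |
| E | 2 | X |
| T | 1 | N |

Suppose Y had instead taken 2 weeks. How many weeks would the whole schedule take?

Baseline: X→D→N→T = 6+10+6+1 = 23 → 23 weeks.
Y has 13 weeks of float (longest path through it is 10).
The critical path is still X→D→N→T; finish is now 23 weeks.

23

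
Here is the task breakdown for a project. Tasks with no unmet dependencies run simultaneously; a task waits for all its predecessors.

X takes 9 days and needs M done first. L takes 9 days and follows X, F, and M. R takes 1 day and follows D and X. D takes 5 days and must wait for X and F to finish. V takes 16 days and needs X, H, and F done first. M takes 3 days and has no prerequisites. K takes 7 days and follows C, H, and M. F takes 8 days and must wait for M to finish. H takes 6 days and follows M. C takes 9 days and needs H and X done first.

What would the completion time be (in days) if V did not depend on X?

28

With the dependency in place, M→X→C→K = 3+9+9+7 = 28 sets the finish at 28 days.
Without X→V, V's earliest start moves from 12 to 11.
New critical path: M→X→C→K = 3+9+9+7 = 28 ⇒ 28 days.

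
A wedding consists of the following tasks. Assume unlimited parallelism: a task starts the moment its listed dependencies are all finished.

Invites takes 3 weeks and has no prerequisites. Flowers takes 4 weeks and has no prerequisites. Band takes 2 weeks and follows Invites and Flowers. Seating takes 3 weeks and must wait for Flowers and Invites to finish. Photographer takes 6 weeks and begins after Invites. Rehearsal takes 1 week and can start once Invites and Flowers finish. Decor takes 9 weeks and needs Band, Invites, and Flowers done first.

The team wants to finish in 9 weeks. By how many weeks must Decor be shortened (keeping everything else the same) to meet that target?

Current finish: 15 weeks; target: 9.
Decor is on every critical path, so each week cut from Decor cuts the finish by one (this holds down to a finish of 9).
Need 15 − 9 = 6 weeks off Decor → Decor becomes 3 weeks, finish becomes 9.

6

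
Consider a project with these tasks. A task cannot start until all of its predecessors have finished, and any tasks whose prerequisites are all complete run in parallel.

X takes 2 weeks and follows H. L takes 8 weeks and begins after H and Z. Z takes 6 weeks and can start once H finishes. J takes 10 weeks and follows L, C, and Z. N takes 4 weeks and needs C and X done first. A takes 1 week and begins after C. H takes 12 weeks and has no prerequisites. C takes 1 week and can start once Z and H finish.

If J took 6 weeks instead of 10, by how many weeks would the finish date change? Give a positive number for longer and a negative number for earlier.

-4

Critical path before the change: H→Z→L→J = 12+6+8+10 = 36 giving 36 weeks.
J is on the critical path; changing it to 6 makes that path 32 weeks.
The critical path is still H→Z→L→J; finish is now 32 weeks.
Change in finish: 32 − 36 = -4 weeks.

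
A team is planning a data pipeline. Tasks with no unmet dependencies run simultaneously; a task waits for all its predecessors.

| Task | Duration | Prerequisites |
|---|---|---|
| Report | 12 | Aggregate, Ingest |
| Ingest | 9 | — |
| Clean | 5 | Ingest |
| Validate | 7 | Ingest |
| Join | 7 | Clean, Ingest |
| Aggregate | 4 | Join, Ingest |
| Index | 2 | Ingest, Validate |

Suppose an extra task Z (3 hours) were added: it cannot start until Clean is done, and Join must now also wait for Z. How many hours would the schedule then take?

Originally the schedule takes 37 hours.
With Z inserted, Join now waits for max(Clean, Ingest, Z).
New critical path: Ingest→Clean→Z→Join→Aggregate→Report = 9+5+3+7+4+12 = 40 ⇒ 40 hours.

40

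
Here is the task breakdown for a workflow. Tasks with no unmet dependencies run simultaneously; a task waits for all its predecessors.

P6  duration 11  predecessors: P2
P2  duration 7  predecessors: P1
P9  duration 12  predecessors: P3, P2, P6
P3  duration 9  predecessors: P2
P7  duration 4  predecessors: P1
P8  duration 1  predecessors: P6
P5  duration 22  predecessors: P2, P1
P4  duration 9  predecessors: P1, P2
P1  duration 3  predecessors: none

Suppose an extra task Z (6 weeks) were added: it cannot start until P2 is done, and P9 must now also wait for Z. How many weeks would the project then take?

Originally the project takes 33 weeks.
With Z inserted, P9 now waits for max(P3, P2, P6, Z).
New critical path: P1→P2→P6→P9 = 3+7+11+12 = 33 ⇒ 33 weeks.

33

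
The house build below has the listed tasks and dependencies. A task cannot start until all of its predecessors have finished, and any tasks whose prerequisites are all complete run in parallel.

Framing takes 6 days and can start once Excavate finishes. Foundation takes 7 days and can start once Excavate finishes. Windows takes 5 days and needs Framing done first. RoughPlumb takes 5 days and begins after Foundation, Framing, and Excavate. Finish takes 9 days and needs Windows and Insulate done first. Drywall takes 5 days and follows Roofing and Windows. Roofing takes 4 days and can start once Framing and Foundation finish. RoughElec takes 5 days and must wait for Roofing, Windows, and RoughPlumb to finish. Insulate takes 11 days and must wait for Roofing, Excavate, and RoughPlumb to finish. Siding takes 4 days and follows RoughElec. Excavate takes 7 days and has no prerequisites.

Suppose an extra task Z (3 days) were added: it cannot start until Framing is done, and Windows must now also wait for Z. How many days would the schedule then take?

39

Originally the schedule takes 39 days.
With Z inserted, Windows now waits for max(Framing, Z).
New critical path: Excavate→Foundation→RoughPlumb→Insulate→Finish = 7+7+5+11+9 = 39 ⇒ 39 days.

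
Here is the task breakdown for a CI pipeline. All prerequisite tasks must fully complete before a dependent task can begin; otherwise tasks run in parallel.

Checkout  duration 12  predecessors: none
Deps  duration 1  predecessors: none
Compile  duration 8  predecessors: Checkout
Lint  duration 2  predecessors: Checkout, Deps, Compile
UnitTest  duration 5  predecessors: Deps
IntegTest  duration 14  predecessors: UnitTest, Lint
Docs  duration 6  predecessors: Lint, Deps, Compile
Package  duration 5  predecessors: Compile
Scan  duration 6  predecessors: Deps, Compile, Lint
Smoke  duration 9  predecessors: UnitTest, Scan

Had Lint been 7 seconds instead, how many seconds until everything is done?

42

As given, the longest chain is Checkout→Compile→Lint→Scan→Smoke = 12+8+2+6+9 = 37, so the finish is 37 seconds.
Since Lint is critical, the +5 change carries straight to that chain (now 42 seconds).
No other chain overtakes it, so the finish is 42 seconds.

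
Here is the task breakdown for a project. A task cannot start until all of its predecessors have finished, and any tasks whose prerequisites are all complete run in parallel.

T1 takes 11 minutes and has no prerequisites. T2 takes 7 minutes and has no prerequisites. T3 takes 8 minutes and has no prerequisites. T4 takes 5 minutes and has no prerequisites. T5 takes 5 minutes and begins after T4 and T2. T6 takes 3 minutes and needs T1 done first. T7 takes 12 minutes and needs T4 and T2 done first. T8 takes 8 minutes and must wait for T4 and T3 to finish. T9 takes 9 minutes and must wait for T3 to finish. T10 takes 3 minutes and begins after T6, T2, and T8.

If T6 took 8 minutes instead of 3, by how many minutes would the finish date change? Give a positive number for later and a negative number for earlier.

Baseline: T2→T7 = 7+12 = 19 → 19 minutes.
T6 has 2 minutes of float (longest path through it is 17).
Now T1→T6→T10 = 11+8+3 = 22 is longest, so the finish becomes 22 minutes.
Change in finish: 22 − 19 = +3 minutes.

3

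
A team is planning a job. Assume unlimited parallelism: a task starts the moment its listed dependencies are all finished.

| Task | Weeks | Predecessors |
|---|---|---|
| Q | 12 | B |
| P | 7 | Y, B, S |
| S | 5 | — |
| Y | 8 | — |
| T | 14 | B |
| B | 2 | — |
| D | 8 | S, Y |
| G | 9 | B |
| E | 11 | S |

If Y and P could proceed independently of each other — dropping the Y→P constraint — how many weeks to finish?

16

Before: longest chain S→E = 5+11 = 16, finish 16.
Without Y→P, P's earliest start moves from 8 to 5.
The longest chain is now S→E = 5+11 = 16, so the project takes 16 weeks.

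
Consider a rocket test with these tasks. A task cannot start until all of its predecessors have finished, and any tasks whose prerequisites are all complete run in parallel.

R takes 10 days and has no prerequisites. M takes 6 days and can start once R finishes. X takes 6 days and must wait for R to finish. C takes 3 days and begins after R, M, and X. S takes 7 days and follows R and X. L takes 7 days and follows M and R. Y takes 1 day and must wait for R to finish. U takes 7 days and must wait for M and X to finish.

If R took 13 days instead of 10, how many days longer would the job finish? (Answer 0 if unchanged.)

The binding path is R→M→L = 10+6+7 = 23; finish at 23 days.
R is on the critical path; changing it to 13 makes that path 26 days.
That remains the longest chain; total 26 days.
Change in finish: 26 − 23 = +3 days.

3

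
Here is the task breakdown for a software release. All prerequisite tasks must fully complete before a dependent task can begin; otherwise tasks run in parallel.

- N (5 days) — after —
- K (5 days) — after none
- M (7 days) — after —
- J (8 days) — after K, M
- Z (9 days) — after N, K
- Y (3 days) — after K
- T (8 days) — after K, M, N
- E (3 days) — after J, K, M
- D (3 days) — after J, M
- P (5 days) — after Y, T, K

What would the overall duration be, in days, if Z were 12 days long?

Critical path before the change: M→T→P = 7+8+5 = 20 giving 20 days.
Z is off the critical path — its longest chain is 14 days, giving 6 of slack.
No other chain overtakes it, so the finish is 20 days.

20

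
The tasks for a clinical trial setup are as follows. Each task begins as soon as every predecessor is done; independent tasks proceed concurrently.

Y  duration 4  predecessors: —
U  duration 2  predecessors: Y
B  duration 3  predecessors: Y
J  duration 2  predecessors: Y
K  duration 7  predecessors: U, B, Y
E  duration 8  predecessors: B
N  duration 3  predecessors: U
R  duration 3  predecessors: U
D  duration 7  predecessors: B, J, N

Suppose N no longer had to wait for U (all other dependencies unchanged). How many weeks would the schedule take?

15

Original critical path: Y→U→N→D = 4+2+3+7 = 16 ⇒ 16 weeks.
Without U→N, N's earliest start moves from 6 to 0.
After: Y→B→E = 4+3+8 = 15 → 15 weeks.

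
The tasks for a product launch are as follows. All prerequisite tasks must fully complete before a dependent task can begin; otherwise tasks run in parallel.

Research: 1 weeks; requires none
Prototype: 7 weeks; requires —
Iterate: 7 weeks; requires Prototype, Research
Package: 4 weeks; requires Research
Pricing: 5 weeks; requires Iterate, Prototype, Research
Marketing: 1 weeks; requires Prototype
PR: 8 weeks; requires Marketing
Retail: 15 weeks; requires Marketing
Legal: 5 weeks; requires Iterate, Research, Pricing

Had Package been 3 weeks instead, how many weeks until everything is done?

The binding path is Prototype→Iterate→Pricing→Legal = 7+7+5+5 = 24; finish at 24 weeks.
Package is off the critical path — its longest chain is 5 weeks, giving 19 of slack.
The critical path is still Prototype→Iterate→Pricing→Legal; finish is now 24 weeks.

24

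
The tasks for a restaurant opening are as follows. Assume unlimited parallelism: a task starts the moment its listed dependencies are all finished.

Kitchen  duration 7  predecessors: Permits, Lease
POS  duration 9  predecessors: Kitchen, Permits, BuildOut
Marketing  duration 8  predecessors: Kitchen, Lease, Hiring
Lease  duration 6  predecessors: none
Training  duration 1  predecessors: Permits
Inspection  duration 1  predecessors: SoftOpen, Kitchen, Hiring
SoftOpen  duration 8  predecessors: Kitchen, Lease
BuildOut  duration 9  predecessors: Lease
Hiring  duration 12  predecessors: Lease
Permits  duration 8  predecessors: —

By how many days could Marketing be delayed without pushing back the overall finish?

0

The longest chain is Lease→Hiring→Marketing = 6+12+8 = 26; overall finish 26 days.
Longest path through Marketing: 26 days (earliest finish 26, latest finish 26).
So Marketing can slip 26 − 26 = 0 days.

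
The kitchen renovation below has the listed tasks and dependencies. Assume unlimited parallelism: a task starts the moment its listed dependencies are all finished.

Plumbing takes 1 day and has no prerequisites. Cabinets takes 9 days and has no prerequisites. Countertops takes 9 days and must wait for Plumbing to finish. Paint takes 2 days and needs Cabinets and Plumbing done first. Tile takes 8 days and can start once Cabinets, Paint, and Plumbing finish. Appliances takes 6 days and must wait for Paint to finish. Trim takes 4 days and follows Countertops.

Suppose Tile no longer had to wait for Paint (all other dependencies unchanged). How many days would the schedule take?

With the dependency in place, Cabinets→Paint→Tile = 9+2+8 = 19 sets the finish at 19 days.
Without Paint→Tile, Tile's earliest start moves from 11 to 9.
New critical path: Cabinets→Paint→Appliances = 9+2+6 = 17 ⇒ 17 days.

17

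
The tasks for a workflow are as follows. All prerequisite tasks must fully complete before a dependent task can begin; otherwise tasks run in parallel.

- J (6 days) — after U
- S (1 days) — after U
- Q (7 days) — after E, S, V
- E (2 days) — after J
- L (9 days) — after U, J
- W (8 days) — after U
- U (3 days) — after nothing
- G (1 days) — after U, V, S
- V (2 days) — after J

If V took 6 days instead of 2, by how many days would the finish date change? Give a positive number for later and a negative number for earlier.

4

The binding path is U→J→V→Q = 3+6+2+7 = 18; finish at 18 days.
V lies on that path, so at 6 days the path becomes 22 days.
No other chain overtakes it, so the finish is 22 days.
Change in finish: 22 − 18 = +4 days.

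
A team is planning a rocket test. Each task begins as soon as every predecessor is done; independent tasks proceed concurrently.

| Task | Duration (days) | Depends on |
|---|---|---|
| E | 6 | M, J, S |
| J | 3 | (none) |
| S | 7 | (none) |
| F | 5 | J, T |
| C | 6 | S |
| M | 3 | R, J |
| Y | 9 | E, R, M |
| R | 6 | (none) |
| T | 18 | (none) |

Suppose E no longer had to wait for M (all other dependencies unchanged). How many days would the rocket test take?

Before: longest chain R→M→E→Y = 6+3+6+9 = 24, finish 24.
Without M→E, E's earliest start moves from 9 to 7.
New critical path: T→F = 18+5 = 23 ⇒ 23 days.

23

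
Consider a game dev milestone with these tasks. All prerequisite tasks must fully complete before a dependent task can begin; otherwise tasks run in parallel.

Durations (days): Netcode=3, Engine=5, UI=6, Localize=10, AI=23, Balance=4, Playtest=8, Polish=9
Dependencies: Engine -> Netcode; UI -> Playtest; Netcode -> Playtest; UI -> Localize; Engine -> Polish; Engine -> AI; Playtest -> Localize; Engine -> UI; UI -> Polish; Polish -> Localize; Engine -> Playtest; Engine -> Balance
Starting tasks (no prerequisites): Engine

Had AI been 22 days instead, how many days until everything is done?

30

Actual critical path: Engine→UI→Polish→Localize = 5+6+9+10 = 30 ⇒ 30 days.
AI is off the critical path — its longest chain is 28 days, giving 2 of slack.
That remains the longest chain; total 30 days.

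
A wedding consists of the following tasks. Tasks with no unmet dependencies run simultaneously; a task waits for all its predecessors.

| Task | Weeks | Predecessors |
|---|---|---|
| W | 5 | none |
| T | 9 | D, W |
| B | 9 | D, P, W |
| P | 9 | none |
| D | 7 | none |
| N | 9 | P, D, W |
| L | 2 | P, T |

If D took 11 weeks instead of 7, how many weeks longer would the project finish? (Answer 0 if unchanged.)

Baseline: D→T→L = 7+9+2 = 18 → 18 weeks.
Since D is critical, the +4 change carries straight to that chain (now 22 weeks).
That remains the longest chain; total 22 weeks.
Change in finish: 22 − 18 = +4 weeks.

4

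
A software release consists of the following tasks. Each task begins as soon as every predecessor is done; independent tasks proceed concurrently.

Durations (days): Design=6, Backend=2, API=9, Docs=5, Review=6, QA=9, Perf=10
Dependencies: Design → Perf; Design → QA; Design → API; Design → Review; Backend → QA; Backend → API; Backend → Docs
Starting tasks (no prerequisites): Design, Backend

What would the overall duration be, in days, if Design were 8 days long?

Actual critical path: Design→Perf = 6+10 = 16 ⇒ 16 days.
Design is on the critical path; changing it to 8 makes that path 18 days.
No other chain overtakes it, so the finish is 18 days.

18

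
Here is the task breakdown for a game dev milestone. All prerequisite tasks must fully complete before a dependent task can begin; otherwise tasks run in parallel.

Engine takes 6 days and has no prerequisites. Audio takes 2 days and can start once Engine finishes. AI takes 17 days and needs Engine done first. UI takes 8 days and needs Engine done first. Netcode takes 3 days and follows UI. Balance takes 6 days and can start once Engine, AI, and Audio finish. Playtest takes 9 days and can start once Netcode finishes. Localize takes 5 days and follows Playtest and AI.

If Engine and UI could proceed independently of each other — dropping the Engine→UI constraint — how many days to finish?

With the dependency in place, Engine→UI→Netcode→Playtest→Localize = 6+8+3+9+5 = 31 sets the finish at 31 days.
Without Engine→UI, UI's earliest start moves from 6 to 0.
After: Engine→AI→Balance = 6+17+6 = 29 → 29 days.

29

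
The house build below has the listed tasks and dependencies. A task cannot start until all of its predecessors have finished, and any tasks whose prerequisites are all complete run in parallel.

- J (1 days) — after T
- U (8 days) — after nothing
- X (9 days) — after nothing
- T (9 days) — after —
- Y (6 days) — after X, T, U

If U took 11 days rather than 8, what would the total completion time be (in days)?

Actual critical path: T→Y = 9+6 = 15 ⇒ 15 days.
U has 1 day of float (longest path through it is 14).
Now U→Y = 11+6 = 17 is longest, so the finish becomes 17 days.

17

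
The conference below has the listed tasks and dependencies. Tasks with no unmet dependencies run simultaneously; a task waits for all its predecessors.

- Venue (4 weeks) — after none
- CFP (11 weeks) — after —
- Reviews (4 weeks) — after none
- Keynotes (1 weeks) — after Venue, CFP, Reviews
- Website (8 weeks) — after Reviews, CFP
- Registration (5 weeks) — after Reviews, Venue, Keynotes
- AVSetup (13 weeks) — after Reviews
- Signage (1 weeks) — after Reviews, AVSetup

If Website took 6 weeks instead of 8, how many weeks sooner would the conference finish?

1

The binding path is CFP→Website = 11+8 = 19; finish at 19 weeks.
Website is on the critical path; changing it to 6 makes that path 17 weeks.
Now Reviews→AVSetup→Signage = 4+13+1 = 18 is longest, so the finish becomes 18 weeks.
Change in finish: 18 − 19 = -1 weeks.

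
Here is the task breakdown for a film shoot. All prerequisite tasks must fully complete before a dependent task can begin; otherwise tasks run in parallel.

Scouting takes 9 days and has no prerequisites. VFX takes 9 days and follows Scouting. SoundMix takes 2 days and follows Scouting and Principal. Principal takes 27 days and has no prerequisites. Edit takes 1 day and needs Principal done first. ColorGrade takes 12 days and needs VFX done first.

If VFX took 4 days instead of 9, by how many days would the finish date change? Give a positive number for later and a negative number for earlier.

Critical path before the change: Scouting→VFX→ColorGrade = 9+9+12 = 30 giving 30 days.
VFX is on the critical path; changing it to 4 makes that path 25 days.
Now Principal→SoundMix = 27+2 = 29 is longest, so the finish becomes 29 days.
Change in finish: 29 − 30 = -1 days.

-1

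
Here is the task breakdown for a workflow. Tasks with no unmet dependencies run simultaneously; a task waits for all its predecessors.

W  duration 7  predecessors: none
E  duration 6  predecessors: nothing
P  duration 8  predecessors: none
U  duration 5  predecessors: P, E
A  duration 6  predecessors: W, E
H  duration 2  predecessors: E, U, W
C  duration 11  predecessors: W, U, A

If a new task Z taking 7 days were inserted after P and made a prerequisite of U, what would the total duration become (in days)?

Originally the workflow takes 24 days.
With Z inserted, U now waits for max(P, E, Z).
New critical path: P→Z→U→C = 8+7+5+11 = 31 ⇒ 31 days.

31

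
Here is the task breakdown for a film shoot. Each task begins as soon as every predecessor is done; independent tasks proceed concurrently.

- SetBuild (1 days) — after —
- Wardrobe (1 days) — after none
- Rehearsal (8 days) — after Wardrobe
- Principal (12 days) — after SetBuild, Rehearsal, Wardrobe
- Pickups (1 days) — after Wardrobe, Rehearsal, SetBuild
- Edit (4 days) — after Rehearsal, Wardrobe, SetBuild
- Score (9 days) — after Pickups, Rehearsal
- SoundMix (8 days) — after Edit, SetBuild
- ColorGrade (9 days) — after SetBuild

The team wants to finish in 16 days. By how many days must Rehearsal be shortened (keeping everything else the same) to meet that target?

5

Current finish: 21 days; target: 16.
Rehearsal is on every critical path, so each day cut from Rehearsal cuts the finish by one (this holds down to a finish of 14).
Need 21 − 16 = 5 days off Rehearsal → Rehearsal becomes 3 days, finish becomes 16.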